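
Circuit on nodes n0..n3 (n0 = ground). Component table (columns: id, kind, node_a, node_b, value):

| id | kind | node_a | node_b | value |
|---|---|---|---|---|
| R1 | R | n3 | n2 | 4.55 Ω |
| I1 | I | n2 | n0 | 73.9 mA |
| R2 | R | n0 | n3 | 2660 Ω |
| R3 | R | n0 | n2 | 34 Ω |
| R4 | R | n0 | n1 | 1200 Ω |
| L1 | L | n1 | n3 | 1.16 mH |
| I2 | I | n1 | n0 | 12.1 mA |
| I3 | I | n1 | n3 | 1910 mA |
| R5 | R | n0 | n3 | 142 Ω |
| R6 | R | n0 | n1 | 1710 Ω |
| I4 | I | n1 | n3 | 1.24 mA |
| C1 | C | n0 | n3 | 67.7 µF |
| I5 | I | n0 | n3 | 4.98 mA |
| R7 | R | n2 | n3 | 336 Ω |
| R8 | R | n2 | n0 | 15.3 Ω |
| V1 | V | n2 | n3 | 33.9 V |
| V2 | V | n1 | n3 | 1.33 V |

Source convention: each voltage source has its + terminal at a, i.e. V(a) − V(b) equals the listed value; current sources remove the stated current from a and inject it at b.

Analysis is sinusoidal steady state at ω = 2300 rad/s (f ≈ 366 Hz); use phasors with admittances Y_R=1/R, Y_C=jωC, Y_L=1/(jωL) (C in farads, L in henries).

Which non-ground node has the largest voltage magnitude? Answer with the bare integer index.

2

Apply KCL at each of the 3 non-ground nodes and solve the resulting linear system.
Node n1: branches {R4, L1, I2, I3, R6, I4, V2} → V_1 = -8.431+14.67j
Node n2: branches {R1, I1, R3, R7, R8, V1} → V_2 = 24.14+14.67j
Node n3: branches {R1, R2, L1, I3, R5, I4, C1, I5, R7, V1, V2} → V_3 = -9.761+14.67j
Source currents: i(V1)=-9.913-1.390j, i(V2)=-1.911+0.4777j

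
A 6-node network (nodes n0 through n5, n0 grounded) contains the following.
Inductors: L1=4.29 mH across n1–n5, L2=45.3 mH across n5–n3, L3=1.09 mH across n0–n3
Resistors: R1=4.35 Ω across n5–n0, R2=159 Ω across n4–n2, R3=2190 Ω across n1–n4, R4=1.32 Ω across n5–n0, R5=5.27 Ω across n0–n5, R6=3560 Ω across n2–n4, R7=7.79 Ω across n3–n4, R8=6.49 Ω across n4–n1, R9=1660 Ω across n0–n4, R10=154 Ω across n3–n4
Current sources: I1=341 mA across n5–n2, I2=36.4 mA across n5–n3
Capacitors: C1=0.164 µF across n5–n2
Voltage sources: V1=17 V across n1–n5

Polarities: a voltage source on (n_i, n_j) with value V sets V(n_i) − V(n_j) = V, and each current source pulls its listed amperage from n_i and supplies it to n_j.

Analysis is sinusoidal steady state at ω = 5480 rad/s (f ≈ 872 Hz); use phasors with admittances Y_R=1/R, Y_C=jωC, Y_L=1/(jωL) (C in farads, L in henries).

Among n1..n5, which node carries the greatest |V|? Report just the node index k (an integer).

2

MNA unknowns: 5 node voltages V₁..V_5 plus 1 source current (V1)
L1: Y=0.000-0.04254j on G[1,5]
R1: Y=0.2299+0.000j on G[5,0]
R2: Y=0.006289+0.000j on G[4,2]
R3: Y=0.0004566+0.000j on G[1,4]
R4: Y=0.7576+0.000j on G[5,0]
I1: z[5]−=0.341, z[2]+=0.341
R5: Y=0.1898+0.000j on G[0,5]
R6: Y=0.0002809+0.000j on G[2,4]
R7: Y=0.1284+0.000j on G[3,4]
R8: Y=0.1541+0.000j on G[4,1]
L2: Y=0.000-0.004028j on G[5,3]
L3: Y=0.000-0.1674j on G[0,3]
R9: Y=0.0006024+0.000j on G[0,4]
R10: Y=0.006494+0.000j on G[3,4]
I2: z[5]−=0.0364, z[3]+=0.0364
C1: Y=0.000+0.0008987j on G[5,2]
V1: row V1−V5=17, i_V1 at 1,5
solve → V1=16.04+0.3938j, V2=62.09-5.500j, V3=2.780+6.687j, V4=11.00+3.124j, V5=-0.9566+0.3938j
aux → i_V1=-0.7794+1.145j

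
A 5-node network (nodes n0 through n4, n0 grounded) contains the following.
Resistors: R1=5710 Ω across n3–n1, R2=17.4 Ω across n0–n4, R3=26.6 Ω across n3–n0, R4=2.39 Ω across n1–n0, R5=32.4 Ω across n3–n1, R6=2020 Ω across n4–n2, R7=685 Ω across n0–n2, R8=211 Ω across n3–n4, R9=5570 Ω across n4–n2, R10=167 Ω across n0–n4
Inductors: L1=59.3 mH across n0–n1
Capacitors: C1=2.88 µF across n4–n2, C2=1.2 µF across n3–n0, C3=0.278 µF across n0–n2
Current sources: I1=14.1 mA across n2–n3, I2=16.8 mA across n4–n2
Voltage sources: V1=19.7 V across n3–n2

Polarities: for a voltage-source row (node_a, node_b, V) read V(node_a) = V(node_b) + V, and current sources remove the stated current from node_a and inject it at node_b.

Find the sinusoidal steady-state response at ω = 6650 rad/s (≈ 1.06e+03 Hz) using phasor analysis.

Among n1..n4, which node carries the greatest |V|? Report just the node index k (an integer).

Element admittances at ω=6650 rad/s:
  Y(R1) = 0.0001751+0.000j S between n3,n1
  Y(L1) = 0.000-0.002536j S between n0,n1
  Y(R2) = 0.05747+0.000j S between n0,n4
  Y(C1) = 0.000+0.01915j S between n4,n2
  Y(R3) = 0.03759+0.000j S between n3,n0
  Y(C2) = 0.000+0.007980j S between n3,n0
  Y(R4) = 0.4184+0.000j S between n1,n0
  Y(R5) = 0.03086+0.000j S between n3,n1
  Y(R6) = 0.0004950+0.000j S between n4,n2
  Y(C3) = 0.000+0.001849j S between n0,n2
  Y(R7) = 0.001460+0.000j S between n0,n2
  I1: injects 0.0141 A into n3 (from n2)
  Y(R8) = 0.004739+0.000j S between n3,n4
  I2: injects 0.0168 A into n2 (from n4)
  Y(R9) = 0.0001795+0.000j S between n4,n2
  Y(R10) = 0.005988+0.000j S between n0,n4
  V1: constraint V(n3)−V(n2) = 19.7
Assemble and solve the 5×5 MNA system:
  V(n1)=0.2077+0.2488j  V(n2)=-16.67+3.585j  V(n3)=3.027+3.585j  V(n4)=-2.234-3.733j
  i(V1)=-0.1836-0.2972j

2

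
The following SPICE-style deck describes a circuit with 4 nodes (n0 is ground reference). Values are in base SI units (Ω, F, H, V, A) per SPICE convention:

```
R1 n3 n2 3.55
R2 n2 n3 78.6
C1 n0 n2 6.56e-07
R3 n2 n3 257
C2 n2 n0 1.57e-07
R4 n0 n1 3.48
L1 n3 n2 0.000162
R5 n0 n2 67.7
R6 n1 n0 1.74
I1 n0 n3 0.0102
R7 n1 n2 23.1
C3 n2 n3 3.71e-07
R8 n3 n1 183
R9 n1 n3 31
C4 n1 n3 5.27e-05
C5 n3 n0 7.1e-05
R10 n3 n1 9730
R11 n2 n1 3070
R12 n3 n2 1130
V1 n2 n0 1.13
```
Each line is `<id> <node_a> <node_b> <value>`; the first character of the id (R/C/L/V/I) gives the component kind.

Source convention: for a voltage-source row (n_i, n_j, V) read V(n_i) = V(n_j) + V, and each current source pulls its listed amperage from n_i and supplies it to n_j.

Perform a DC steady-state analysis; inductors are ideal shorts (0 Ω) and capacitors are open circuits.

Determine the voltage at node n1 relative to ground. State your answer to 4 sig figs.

0.09754 V

Apply KCL at each of the 3 non-ground nodes and solve the resulting linear system.
Node n1: branches {R4, R6, R7, R8, R9, C4, R10, R11} → V_1 = 0.09754
Node n2: branches {R1, R2, C1, R3, C2, L1, R5, R7, C3, R11, R12, V1} → V_2 = 1.130
Node n3: branches {R1, R2, R3, L1, I1, C3, R8, R9, C4, C5, R10, R12} → V_3 = 1.130
Source currents: i(L1)=-0.02885, i(V1)=-0.09058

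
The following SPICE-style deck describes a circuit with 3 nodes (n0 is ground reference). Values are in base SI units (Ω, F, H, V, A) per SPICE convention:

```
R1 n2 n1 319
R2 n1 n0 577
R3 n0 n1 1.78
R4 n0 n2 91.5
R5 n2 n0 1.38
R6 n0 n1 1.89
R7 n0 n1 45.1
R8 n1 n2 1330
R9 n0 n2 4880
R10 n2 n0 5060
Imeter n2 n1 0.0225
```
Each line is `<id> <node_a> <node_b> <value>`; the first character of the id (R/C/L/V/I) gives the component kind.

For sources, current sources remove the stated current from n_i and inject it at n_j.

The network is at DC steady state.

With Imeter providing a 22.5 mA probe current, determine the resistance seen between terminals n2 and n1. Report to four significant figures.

Element admittances at DC:
  Y(R1) = 0.003135 S between n2,n1
  Y(R2) = 0.001733 S between n1,n0
  Y(R3) = 0.5618 S between n0,n1
  Y(R4) = 0.01093 S between n0,n2
  Y(R5) = 0.7246 S between n2,n0
  Y(R6) = 0.5291 S between n0,n1
  Y(R7) = 0.02217 S between n0,n1
  Y(R8) = 0.0007519 S between n1,n2
  Y(R9) = 0.0002049 S between n0,n2
  Y(R10) = 0.0001976 S between n2,n0
  Imeter: injects 0.0225 A into n1 (from n2)
Assemble and solve the 2×2 MNA system:
  V(n1)=0.02001  V(n2)=-0.03031

R_eq = 2.236 Ω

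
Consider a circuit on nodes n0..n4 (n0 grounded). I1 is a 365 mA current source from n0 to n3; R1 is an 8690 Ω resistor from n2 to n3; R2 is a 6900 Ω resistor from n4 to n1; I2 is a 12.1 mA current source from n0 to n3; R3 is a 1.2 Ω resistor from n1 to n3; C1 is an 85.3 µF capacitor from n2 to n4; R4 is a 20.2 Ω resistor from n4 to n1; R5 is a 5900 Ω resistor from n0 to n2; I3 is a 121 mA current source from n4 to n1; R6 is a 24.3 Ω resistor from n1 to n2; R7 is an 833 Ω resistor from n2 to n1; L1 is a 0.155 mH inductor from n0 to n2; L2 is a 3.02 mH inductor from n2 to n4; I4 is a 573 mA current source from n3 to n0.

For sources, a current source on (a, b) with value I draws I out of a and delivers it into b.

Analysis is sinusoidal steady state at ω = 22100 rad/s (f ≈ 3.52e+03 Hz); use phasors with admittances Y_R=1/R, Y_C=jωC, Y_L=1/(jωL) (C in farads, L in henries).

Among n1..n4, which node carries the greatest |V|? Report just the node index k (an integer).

3

Element admittances at ω=22100 rad/s:
  I1: injects 0.365 A into n3 (from n0)
  Y(R1) = 0.0001151+0.000j S between n2,n3
  Y(R2) = 0.0001449+0.000j S between n4,n1
  I2: injects 0.0121 A into n3 (from n0)
  Y(R3) = 0.8333+0.000j S between n1,n3
  Y(C1) = 0.000+1.885j S between n2,n4
  Y(R4) = 0.04950+0.000j S between n4,n1
  Y(R5) = 0.0001695+0.000j S between n0,n2
  I3: injects 0.121 A into n1 (from n4)
  Y(R6) = 0.04115+0.000j S between n1,n2
  Y(R7) = 0.001200+0.000j S between n2,n1
  Y(L1) = 0.000-0.2919j S between n0,n2
  Y(L2) = 0.000-0.01498j S between n2,n4
  I4: injects 0.573 A into n0 (from n3)
Assemble and solve the 4×4 MNA system:
  V(n1)=-0.8138-0.6246j  V(n2)=-0.0003896-0.6711j  V(n3)=-1.049-0.6246j  V(n4)=-0.001445-0.5848j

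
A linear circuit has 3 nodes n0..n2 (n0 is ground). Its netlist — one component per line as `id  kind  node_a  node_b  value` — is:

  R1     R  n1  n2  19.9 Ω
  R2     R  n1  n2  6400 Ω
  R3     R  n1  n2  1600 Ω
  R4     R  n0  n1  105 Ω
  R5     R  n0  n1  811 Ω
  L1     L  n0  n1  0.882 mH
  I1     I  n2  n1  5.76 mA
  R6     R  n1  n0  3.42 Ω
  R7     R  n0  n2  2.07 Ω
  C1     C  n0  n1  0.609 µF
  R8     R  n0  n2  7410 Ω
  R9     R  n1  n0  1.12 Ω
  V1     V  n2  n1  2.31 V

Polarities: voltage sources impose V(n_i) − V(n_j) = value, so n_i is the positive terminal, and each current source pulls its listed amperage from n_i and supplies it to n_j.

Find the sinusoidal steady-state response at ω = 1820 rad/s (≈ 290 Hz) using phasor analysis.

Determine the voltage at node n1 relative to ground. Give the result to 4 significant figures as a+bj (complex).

Element admittances at ω=1820 rad/s:
  Y(R1) = 0.05025+0.000j S between n1,n2
  Y(R2) = 0.0001563+0.000j S between n1,n2
  Y(R3) = 0.0006250+0.000j S between n1,n2
  Y(R4) = 0.009524+0.000j S between n0,n1
  Y(R5) = 0.001233+0.000j S between n0,n1
  Y(L1) = 0.000-0.6230j S between n0,n1
  I1: injects 0.00576 A into n1 (from n2)
  Y(R6) = 0.2924+0.000j S between n1,n0
  Y(R7) = 0.4831+0.000j S between n0,n2
  Y(C1) = 0.000+0.001108j S between n0,n1
  Y(R8) = 0.0001350+0.000j S between n0,n2
  Y(R9) = 0.8929+0.000j S between n1,n0
  V1: constraint V(n2)−V(n1) = 2.31
Assemble and solve the 3×3 MNA system:
  V(n1)=-0.5846-0.2165j  V(n2)=1.725-0.2165j
  i(V1)=-0.9574+0.1046j

-0.5846-0.2165j V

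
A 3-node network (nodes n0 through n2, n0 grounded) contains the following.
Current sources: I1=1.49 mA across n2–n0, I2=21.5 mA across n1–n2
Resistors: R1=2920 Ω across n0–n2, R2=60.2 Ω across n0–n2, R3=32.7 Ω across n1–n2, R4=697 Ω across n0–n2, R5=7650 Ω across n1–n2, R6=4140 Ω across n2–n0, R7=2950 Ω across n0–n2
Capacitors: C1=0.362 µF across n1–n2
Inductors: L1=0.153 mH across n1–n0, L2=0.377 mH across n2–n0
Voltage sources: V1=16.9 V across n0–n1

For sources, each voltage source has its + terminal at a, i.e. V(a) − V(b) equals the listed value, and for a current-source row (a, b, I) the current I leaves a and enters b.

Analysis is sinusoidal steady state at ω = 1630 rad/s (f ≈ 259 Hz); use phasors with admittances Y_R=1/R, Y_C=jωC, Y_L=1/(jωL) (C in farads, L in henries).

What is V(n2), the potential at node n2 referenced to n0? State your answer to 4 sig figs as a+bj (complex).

-0.003236-0.3067j V

MNA unknowns: 2 node voltages V₁..V_2 plus 1 source current (V1)
I1: z[2]−=0.00149, z[0]+=0.00149
R1: Y=0.0003425+0.000j on G[0,2]
R2: Y=0.01661+0.000j on G[0,2]
R3: Y=0.03058+0.000j on G[1,2]
C1: Y=0.000+0.0005901j on G[1,2]
R4: Y=0.001435+0.000j on G[0,2]
L1: Y=0.000-4.010j on G[1,0]
R5: Y=0.0001307+0.000j on G[1,2]
L2: Y=0.000-1.627j on G[2,0]
R6: Y=0.0002415+0.000j on G[2,0]
R7: Y=0.0003390+0.000j on G[0,2]
I2: z[1]−=0.0215, z[2]+=0.0215
V1: row V0−V1=16.9, i_V1 at 0,1
solve → V1=-16.90+0.000j, V2=-0.003236-0.3067j
aux → i_V1=-0.4976+67.76j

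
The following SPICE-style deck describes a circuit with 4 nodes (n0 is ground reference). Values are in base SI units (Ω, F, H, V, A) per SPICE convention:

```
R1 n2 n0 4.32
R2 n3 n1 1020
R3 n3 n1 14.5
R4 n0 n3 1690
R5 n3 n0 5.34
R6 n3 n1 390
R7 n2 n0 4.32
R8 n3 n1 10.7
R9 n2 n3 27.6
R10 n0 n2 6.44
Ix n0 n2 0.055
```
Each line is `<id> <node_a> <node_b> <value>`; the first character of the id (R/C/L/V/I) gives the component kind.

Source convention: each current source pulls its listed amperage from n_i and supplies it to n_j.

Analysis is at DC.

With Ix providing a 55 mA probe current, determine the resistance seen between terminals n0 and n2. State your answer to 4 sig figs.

Apply KCL at each of the 3 non-ground nodes and solve the resulting linear system.
Node n1: branches {R2, R3, R6, R8} → V_1 = 0.01371
Node n2: branches {R1, R7, R9, R10, Ix} → V_2 = 0.08480
Node n3: branches {R2, R3, R4, R5, R6, R8, R9} → V_3 = 0.01371

R_eq = 1.542 Ω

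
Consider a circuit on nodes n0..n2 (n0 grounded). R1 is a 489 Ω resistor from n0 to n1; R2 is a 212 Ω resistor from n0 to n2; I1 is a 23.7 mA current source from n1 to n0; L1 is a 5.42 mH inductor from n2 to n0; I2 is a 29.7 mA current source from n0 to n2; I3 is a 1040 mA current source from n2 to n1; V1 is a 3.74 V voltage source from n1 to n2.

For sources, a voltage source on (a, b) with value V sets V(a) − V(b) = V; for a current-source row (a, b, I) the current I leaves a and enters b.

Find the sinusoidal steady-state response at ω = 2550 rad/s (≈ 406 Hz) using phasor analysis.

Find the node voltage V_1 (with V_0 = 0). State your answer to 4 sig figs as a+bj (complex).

3.738-0.02258j V

MNA unknowns: 2 node voltages V₁..V_2 plus 1 source current (V1)
R1: Y=0.002045+0.000j on G[0,1]
R2: Y=0.004717+0.000j on G[0,2]
I1: z[1]−=0.0237, z[0]+=0.0237
L1: Y=0.000-0.07235j on G[2,0]
I2: z[0]−=0.0297, z[2]+=0.0297
I3: z[2]−=1.04, z[1]+=1.04
V1: row V1−V2=3.74, i_V1 at 1,2
solve → V1=3.738-0.02258j, V2=-0.002111-0.02258j
aux → i_V1=1.009+4.618e-05j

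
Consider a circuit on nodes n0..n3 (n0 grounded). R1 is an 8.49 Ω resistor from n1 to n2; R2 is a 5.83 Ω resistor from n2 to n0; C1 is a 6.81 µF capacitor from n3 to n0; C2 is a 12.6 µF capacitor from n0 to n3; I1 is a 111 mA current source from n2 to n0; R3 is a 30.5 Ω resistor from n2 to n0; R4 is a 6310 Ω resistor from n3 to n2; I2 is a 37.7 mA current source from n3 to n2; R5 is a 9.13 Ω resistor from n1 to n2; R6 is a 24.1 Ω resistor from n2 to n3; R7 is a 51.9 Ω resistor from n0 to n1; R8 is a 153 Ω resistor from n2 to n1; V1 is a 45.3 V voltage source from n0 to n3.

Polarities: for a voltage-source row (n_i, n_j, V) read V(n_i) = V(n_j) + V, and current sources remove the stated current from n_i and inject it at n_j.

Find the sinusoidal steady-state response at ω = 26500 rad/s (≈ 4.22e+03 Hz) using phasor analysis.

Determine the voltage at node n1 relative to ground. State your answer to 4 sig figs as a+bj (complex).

-6.866+0.000j V

Apply KCL at each of the 3 non-ground nodes and solve the resulting linear system.
Node n1: branches {R1, R5, R7, R8} → V_1 = -6.866+0.000j
Node n2: branches {R1, R2, I1, R3, R4, I2, R5, R6, R8} → V_2 = -7.431+0.000j
Node n3: branches {C1, C2, R4, I2, R6, V1} → V_3 = -45.30+0.000j
Source currents: i(V1)=-1.540-23.30j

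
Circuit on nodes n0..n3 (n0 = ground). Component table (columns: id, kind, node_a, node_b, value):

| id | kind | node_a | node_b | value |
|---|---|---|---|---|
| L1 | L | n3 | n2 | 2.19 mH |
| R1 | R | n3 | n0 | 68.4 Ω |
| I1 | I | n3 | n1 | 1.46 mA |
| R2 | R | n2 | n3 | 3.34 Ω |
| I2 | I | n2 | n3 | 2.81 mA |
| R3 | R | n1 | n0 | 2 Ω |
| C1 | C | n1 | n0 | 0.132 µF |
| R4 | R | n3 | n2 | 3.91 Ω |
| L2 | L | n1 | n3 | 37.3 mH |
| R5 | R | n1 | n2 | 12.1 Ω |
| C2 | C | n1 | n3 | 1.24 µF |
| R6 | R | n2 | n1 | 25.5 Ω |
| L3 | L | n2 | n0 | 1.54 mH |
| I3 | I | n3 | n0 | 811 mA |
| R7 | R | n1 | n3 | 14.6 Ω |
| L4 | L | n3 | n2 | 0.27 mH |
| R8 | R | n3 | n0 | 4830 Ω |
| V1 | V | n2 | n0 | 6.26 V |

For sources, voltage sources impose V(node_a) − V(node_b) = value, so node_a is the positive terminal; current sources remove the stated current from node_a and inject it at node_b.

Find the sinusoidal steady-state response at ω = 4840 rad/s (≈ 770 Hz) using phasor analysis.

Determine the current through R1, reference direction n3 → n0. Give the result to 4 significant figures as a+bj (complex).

0.08169-0.01341j A

Apply KCL at each of the 3 non-ground nodes and solve the resulting linear system.
Node n1: branches {I1, R3, C1, L2, R5, C2, R6, R7} → V_1 = 1.662-0.08993j
Node n2: branches {L1, R2, I2, R4, R5, R6, L3, L4, V1} → V_2 = 6.260+0.000j
Node n3: branches {L1, R1, I1, R2, I2, R4, L2, C2, I3, R7, L4, R8} → V_3 = 5.588-0.9174j
Source currents: i(V1)=-1.725+0.8974j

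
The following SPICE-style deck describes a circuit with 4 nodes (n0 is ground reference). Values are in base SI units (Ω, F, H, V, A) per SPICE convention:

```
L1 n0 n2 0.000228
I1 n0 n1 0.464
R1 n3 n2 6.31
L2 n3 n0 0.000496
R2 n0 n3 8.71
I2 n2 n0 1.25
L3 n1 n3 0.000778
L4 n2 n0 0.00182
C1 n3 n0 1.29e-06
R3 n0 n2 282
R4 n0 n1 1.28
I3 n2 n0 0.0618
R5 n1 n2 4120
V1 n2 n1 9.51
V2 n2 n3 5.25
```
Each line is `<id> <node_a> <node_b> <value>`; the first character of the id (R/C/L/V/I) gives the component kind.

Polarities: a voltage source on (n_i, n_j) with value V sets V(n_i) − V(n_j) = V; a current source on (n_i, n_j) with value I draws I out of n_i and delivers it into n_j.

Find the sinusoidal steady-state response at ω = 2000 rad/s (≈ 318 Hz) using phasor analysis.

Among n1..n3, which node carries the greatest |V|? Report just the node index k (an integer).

MNA unknowns: 3 node voltages V₁..V_3 plus 2 source currents (V1, V2)
L1: Y=0.000-2.193j on G[0,2]
I1: z[0]−=0.464, z[1]+=0.464
R1: Y=0.1585+0.000j on G[3,2]
L2: Y=0.000-1.008j on G[3,0]
R2: Y=0.1148+0.000j on G[0,3]
I2: z[2]−=1.25, z[0]+=1.25
L3: Y=0.000-0.6427j on G[1,3]
L4: Y=0.000-0.2747j on G[2,0]
C1: Y=0.000+0.002580j on G[3,0]
R3: Y=0.003546+0.000j on G[0,2]
R4: Y=0.7812+0.000j on G[0,1]
I3: z[2]−=0.0618, z[0]+=0.0618
R5: Y=0.0002427+0.000j on G[1,2]
V1: row V2−V1=9.51, i_V1 at 2,1
V2: row V2−V3=5.25, i_V2 at 2,3
solve → V1=-7.584+1.570j, V2=1.926+1.570j, V3=-3.324+1.570j
aux → i_V1=-6.391+3.964j, i_V2=0.3646+0.7842j

1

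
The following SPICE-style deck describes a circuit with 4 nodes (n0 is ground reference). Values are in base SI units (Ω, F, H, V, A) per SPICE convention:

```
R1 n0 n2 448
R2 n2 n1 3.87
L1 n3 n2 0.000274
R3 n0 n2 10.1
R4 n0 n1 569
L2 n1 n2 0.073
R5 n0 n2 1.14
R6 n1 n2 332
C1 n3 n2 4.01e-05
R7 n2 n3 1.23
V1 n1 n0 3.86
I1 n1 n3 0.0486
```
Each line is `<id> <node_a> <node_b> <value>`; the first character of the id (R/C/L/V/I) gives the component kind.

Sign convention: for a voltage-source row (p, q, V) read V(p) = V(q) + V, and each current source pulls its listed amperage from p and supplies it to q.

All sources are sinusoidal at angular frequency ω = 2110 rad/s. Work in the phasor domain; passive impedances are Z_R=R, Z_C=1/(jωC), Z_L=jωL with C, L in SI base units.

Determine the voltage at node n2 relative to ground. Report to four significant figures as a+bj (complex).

MNA unknowns: 3 node voltages V₁..V_3 plus 1 source current (V1)
R1: Y=0.002232+0.000j on G[0,2]
R2: Y=0.2584+0.000j on G[2,1]
L1: Y=0.000-1.730j on G[3,2]
R3: Y=0.09901+0.000j on G[0,2]
R4: Y=0.001757+0.000j on G[0,1]
L2: Y=0.000-0.006492j on G[1,2]
R5: Y=0.8772+0.000j on G[0,2]
R6: Y=0.003012+0.000j on G[1,2]
C1: Y=0.000+0.08461j on G[3,2]
R7: Y=0.8130+0.000j on G[2,3]
V1: row V1−V0=3.86, i_V1 at 1,0
I1: z[1]−=0.0486, z[3]+=0.0486
solve → V1=3.860+0.000j, V2=0.8531-0.01574j, V3=0.8649+0.007999j
aux → i_V1=-0.8415+0.01541j

0.8531-0.01574j V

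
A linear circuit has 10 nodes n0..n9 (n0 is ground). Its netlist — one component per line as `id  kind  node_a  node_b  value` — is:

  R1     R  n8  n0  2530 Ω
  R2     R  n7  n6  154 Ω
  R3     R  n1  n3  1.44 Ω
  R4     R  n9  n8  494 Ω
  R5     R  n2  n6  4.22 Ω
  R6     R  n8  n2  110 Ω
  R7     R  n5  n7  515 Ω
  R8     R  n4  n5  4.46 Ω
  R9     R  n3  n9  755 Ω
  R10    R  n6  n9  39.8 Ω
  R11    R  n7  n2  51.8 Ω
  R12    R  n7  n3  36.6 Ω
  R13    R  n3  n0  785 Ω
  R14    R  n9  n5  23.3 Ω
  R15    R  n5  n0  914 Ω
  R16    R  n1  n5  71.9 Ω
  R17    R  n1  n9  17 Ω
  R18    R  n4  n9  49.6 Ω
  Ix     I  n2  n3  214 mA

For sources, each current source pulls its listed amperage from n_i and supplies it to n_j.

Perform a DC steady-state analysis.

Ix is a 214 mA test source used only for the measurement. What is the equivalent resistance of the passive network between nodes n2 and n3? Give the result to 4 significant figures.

R_eq = 32.40 Ω

Element admittances at DC:
  Y(R1) = 0.0003953 S between n8,n0
  Y(R2) = 0.006494 S between n7,n6
  Y(R3) = 0.6944 S between n1,n3
  Y(R4) = 0.002024 S between n9,n8
  Y(R5) = 0.2370 S between n2,n6
  Y(R6) = 0.009091 S between n8,n2
  Y(R7) = 0.001942 S between n5,n7
  Y(R8) = 0.2242 S between n4,n5
  Y(R9) = 0.001325 S between n3,n9
  Y(R10) = 0.02513 S between n6,n9
  Y(R11) = 0.01931 S between n7,n2
  Y(R12) = 0.02732 S between n7,n3
  Y(R13) = 0.001274 S between n3,n0
  Y(R14) = 0.04292 S between n9,n5
  Y(R15) = 0.001094 S between n5,n0
  Y(R16) = 0.01391 S between n1,n5
  Y(R17) = 0.05882 S between n1,n9
  Y(R18) = 0.02016 S between n4,n9
  Ix: injects 0.214 A into n3 (from n2)
Assemble and solve the 9×9 MNA system:
  V(n1)=1.303  V(n2)=-5.456  V(n3)=1.478  V(n4)=-0.1603  V(n5)=-0.1374  V(n6)=-4.895  V(n7)=-1.762  V(n8)=-4.382  V(n9)=-0.4148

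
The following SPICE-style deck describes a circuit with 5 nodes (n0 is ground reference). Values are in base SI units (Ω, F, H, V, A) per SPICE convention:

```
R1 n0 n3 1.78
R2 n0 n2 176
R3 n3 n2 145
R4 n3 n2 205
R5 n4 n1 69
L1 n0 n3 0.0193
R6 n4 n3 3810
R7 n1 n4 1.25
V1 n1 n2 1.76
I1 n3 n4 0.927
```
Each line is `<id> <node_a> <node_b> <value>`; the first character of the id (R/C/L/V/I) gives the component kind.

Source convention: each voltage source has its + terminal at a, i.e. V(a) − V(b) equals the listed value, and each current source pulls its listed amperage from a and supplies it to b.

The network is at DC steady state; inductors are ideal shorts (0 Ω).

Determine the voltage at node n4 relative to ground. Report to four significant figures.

Element admittances at DC:
  Y(R1) = 0.5618 S between n0,n3
  Y(R2) = 0.005682 S between n0,n2
  Y(R3) = 0.006897 S between n3,n2
  Y(R4) = 0.004878 S between n3,n2
  Y(R5) = 0.01449 S between n4,n1
  L1: short n0↔n3 (DC inductor)
  Y(R6) = 0.0002625 S between n4,n3
  Y(R7) = 0.8000 S between n1,n4
  V1: constraint V(n1)−V(n2) = 1.76
  I1: injects 0.927 A into n4 (from n3)
Assemble and solve the 6×6 MNA system:
  V(n1)=54.03  V(n2)=52.27  V(n3)=0.000  V(n4)=55.15
  i(L1)=0.2970  i(V1)=0.9125

55.15 V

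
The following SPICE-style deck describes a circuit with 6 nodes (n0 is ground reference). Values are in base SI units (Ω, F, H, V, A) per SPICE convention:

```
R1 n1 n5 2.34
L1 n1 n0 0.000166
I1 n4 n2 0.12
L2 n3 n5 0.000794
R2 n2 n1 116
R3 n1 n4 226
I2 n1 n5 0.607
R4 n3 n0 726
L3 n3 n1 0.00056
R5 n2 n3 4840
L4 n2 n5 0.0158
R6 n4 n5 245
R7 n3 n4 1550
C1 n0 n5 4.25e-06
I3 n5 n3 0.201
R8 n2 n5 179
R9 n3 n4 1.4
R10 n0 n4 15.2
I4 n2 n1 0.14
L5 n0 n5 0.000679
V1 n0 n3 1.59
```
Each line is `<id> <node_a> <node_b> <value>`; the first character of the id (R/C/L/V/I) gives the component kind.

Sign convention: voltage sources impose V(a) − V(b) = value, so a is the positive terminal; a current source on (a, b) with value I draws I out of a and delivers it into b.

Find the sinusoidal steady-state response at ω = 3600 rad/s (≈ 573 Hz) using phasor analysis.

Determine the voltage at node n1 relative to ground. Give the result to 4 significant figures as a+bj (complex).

-0.4904-0.1963j V

MNA unknowns: 5 node voltages V₁..V_5 plus 1 source current (V1)
R1: Y=0.4274+0.000j on G[1,5]
L1: Y=0.000-1.673j on G[1,0]
I1: z[4]−=0.12, z[2]+=0.12
L2: Y=0.000-0.3498j on G[3,5]
R2: Y=0.008621+0.000j on G[2,1]
R3: Y=0.004425+0.000j on G[1,4]
I2: z[1]−=0.607, z[5]+=0.607
R4: Y=0.001377+0.000j on G[3,0]
L3: Y=0.000-0.4960j on G[3,1]
R5: Y=0.0002066+0.000j on G[2,3]
L4: Y=0.000-0.01758j on G[2,5]
R6: Y=0.004082+0.000j on G[4,5]
R7: Y=0.0006452+0.000j on G[3,4]
C1: Y=0.000+0.01530j on G[0,5]
I3: z[5]−=0.201, z[3]+=0.201
R8: Y=0.005587+0.000j on G[2,5]
R9: Y=0.7143+0.000j on G[3,4]
R10: Y=0.06579+0.000j on G[0,4]
I4: z[2]−=0.14, z[1]+=0.14
L5: Y=0.000-0.4091j on G[0,5]
V1: row V0−V3=1.59, i_V1 at 0,3
solve → V1=-0.4904-0.1963j, V2=-0.7762-0.4299j, V3=-1.590+0.000j, V4=-1.597+0.001228j, V5=-0.3768+0.4502j
aux → i_V1=-0.2584+0.9691j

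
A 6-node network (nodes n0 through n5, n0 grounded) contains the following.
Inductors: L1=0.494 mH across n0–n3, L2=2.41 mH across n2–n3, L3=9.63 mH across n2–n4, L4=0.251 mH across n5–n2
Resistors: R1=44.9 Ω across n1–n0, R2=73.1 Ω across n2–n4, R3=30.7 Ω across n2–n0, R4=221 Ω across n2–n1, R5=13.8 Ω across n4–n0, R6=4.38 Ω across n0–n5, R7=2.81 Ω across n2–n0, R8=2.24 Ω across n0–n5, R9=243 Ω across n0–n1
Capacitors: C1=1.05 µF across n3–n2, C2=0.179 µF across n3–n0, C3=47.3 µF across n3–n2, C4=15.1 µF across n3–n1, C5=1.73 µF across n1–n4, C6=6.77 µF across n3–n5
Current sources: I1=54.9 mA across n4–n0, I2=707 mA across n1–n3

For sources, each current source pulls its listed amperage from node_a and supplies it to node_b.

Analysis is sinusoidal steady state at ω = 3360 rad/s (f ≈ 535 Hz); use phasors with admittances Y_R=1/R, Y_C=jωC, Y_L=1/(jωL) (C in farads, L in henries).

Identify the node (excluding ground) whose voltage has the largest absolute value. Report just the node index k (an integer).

Element admittances at ω=3360 rad/s:
  Y(L1) = 0.000-0.6025j S between n0,n3
  Y(R1) = 0.02227+0.000j S between n1,n0
  Y(R2) = 0.01368+0.000j S between n2,n4
  Y(C1) = 0.000+0.003528j S between n3,n2
  Y(R3) = 0.03257+0.000j S between n2,n0
  Y(L2) = 0.000-0.1235j S between n2,n3
  Y(L3) = 0.000-0.03091j S between n2,n4
  Y(R4) = 0.004525+0.000j S between n2,n1
  Y(R5) = 0.07246+0.000j S between n4,n0
  Y(R6) = 0.2283+0.000j S between n0,n5
  Y(C2) = 0.000+0.0006014j S between n3,n0
  Y(L4) = 0.000-1.186j S between n5,n2
  I1: injects 0.0549 A into n0 (from n4)
  Y(C3) = 0.000+0.1589j S between n3,n2
  Y(C4) = 0.000+0.05074j S between n3,n1
  Y(R7) = 0.3559+0.000j S between n2,n0
  Y(C5) = 0.000+0.005813j S between n1,n4
  Y(R8) = 0.4464+0.000j S between n0,n5
  Y(C6) = 0.000+0.02275j S between n3,n5
  Y(R9) = 0.004115+0.000j S between n0,n1
  I2: injects 0.707 A into n3 (from n1)
Assemble and solve the 5×5 MNA system:
  V(n1)=-5.099+10.01j  V(n2)=-0.1042+0.08302j  V(n3)=0.5394+0.3948j  V(n4)=-1.119-0.6195j  V(n5)=-0.05396+0.1082j

1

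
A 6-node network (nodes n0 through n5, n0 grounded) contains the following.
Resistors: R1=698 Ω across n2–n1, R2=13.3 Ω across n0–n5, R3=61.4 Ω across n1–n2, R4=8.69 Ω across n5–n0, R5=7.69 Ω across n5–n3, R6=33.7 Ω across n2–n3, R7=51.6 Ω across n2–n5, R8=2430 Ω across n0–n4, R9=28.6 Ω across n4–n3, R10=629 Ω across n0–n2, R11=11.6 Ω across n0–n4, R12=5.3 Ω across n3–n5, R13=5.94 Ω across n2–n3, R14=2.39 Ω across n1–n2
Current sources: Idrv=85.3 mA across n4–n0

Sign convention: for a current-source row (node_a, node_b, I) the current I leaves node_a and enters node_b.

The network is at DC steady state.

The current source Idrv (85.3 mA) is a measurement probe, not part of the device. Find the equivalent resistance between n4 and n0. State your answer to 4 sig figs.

Element admittances at DC:
  Y(R1) = 0.001433 S between n2,n1
  Y(R2) = 0.07519 S between n0,n5
  Y(R3) = 0.01629 S between n1,n2
  Y(R4) = 0.1151 S between n5,n0
  Y(R5) = 0.1300 S between n5,n3
  Y(R6) = 0.02967 S between n2,n3
  Y(R7) = 0.01938 S between n2,n5
  Y(R8) = 0.0004115 S between n0,n4
  Y(R9) = 0.03497 S between n4,n3
  Y(R10) = 0.001590 S between n0,n2
  Y(R11) = 0.08621 S between n0,n4
  Y(R12) = 0.1887 S between n3,n5
  Y(R13) = 0.1684 S between n2,n3
  Y(R14) = 0.4184 S between n1,n2
  Idrv: injects 0.0853 A into n0 (from n4)
Assemble and solve the 5×5 MNA system:
  V(n1)=-0.1593  V(n2)=-0.1593  V(n3)=-0.1658  V(n4)=-0.7493  V(n5)=-0.1059

R_eq = 8.784 Ω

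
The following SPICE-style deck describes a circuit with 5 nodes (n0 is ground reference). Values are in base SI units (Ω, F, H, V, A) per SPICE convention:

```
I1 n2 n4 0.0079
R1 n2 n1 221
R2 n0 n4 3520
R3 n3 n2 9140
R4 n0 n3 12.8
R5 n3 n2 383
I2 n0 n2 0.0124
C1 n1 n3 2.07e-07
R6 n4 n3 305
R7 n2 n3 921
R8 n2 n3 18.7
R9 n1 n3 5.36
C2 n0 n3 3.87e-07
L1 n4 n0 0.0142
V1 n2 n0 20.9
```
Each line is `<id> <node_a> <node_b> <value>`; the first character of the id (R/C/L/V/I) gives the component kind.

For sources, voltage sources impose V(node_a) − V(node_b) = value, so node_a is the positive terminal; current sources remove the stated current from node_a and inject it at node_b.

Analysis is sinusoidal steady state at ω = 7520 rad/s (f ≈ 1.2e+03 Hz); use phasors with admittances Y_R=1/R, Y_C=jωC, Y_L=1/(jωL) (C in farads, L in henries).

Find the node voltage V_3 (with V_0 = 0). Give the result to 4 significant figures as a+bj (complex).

MNA unknowns: 4 node voltages V₁..V_4 plus 1 source current (V1)
I1: z[2]−=0.0079, z[4]+=0.0079
R1: Y=0.004525+0.000j on G[2,1]
R2: Y=0.0002841+0.000j on G[0,4]
R3: Y=0.0001094+0.000j on G[3,2]
R4: Y=0.07812+0.000j on G[0,3]
R5: Y=0.002611+0.000j on G[3,2]
I2: z[0]−=0.0124, z[2]+=0.0124
C1: Y=0.000+0.001557j on G[1,3]
R6: Y=0.003279+0.000j on G[4,3]
R7: Y=0.001086+0.000j on G[2,3]
R8: Y=0.05348+0.000j on G[2,3]
R9: Y=0.1866+0.000j on G[1,3]
C2: Y=0.000+0.002910j on G[0,3]
L1: Y=0.000-0.009365j on G[4,0]
V1: row V2−V0=20.9, i_V1 at 2,0
solve → V1=9.321-0.1037j, V2=20.90+0.000j, V3=9.040-0.1038j, V4=1.364+3.490j
aux → i_V1=-0.7272-0.006416j

9.040-0.1038j V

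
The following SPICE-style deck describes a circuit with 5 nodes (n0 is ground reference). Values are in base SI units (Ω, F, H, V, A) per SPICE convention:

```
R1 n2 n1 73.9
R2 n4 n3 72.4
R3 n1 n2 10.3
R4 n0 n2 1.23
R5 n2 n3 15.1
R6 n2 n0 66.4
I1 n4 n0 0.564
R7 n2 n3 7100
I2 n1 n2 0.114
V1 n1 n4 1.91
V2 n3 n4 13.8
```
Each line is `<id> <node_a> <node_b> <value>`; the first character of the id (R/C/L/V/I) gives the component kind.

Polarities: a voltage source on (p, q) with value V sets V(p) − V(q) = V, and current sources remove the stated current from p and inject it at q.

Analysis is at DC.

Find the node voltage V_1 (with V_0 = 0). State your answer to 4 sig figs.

-8.970 V

Element admittances at DC:
  Y(R1) = 0.01353 S between n2,n1
  Y(R2) = 0.01381 S between n4,n3
  Y(R3) = 0.09709 S between n1,n2
  Y(R4) = 0.8130 S between n0,n2
  Y(R5) = 0.06623 S between n2,n3
  Y(R6) = 0.01506 S between n2,n0
  I1: injects 0.564 A into n0 (from n4)
  Y(R7) = 0.0001408 S between n2,n3
  I2: injects 0.114 A into n2 (from n1)
  V1: constraint V(n1)−V(n4) = 1.91
  V2: constraint V(n3)−V(n4) = 13.8
Assemble and solve the 6×6 MNA system:
  V(n1)=-8.970  V(n2)=-0.6811  V(n3)=2.920  V(n4)=-10.88
  i(V1)=0.8030  i(V2)=-0.4296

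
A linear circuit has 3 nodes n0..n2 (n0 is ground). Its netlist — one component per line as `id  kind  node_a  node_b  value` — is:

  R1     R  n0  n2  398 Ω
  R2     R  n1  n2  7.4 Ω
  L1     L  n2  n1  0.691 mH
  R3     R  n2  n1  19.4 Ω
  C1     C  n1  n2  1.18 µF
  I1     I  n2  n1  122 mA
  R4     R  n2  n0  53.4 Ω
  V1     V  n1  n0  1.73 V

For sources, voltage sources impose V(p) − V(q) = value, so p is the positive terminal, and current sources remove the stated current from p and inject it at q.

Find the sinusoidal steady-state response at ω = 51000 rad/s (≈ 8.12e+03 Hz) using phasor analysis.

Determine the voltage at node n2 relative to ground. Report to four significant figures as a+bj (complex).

0.9840+0.1141j V

Element admittances at ω=51000 rad/s:
  Y(R1) = 0.002513+0.000j S between n0,n2
  Y(R2) = 0.1351+0.000j S between n1,n2
  Y(L1) = 0.000-0.02838j S between n2,n1
  Y(R3) = 0.05155+0.000j S between n2,n1
  Y(C1) = 0.000+0.06018j S between n1,n2
  I1: injects 0.122 A into n1 (from n2)
  Y(R4) = 0.01873+0.000j S between n2,n0
  V1: constraint V(n1)−V(n0) = 1.73
Assemble and solve the 3×3 MNA system:
  V(n1)=1.730+0.000j  V(n2)=0.9840+0.1141j
  i(V1)=-0.02090-0.002424j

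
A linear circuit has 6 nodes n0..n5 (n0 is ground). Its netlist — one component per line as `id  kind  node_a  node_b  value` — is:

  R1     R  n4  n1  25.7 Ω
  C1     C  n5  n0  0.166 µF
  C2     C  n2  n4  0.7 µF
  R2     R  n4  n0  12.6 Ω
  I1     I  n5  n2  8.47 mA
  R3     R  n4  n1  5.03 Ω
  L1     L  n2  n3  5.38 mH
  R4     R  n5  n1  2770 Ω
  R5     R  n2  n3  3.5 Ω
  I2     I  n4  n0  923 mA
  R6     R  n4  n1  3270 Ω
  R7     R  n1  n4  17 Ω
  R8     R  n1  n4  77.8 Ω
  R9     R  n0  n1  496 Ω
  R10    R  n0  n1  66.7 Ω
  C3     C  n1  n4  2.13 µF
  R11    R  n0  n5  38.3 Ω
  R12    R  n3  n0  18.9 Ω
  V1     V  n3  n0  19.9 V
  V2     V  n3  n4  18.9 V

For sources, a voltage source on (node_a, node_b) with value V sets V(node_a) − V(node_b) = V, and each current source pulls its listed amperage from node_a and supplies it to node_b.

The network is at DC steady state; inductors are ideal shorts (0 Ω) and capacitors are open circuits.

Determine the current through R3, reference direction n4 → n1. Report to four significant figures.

Element admittances at DC:
  Y(R1) = 0.03891 S between n4,n1
  Y(C1) = 0.000 S between n5,n0
  Y(C2) = 0.000 S between n2,n4
  Y(R2) = 0.07937 S between n4,n0
  I1: injects 0.00847 A into n2 (from n5)
  Y(R3) = 0.1988 S between n4,n1
  L1: short n2↔n3 (DC inductor)
  Y(R4) = 0.0003610 S between n5,n1
  Y(R5) = 0.2857 S between n2,n3
  I2: injects 0.923 A into n0 (from n4)
  Y(R6) = 0.0003058 S between n4,n1
  Y(R7) = 0.05882 S between n1,n4
  Y(R8) = 0.01285 S between n1,n4
  Y(R9) = 0.002016 S between n0,n1
  Y(R10) = 0.01499 S between n0,n1
  Y(C3) = 0.000 S between n1,n4
  Y(R11) = 0.02611 S between n0,n5
  Y(R12) = 0.05291 S between n3,n0
  V1: constraint V(n3)−V(n0) = 19.9
  V2: constraint V(n3)−V(n4) = 18.9
Assemble and solve the 8×8 MNA system:
  V(n1)=0.9466  V(n2)=19.90  V(n3)=19.90  V(n4)=1.000  V(n5)=-0.3071
  i(L1)=0.008470  i(V1)=-2.063  i(V2)=1.019

0.01063 A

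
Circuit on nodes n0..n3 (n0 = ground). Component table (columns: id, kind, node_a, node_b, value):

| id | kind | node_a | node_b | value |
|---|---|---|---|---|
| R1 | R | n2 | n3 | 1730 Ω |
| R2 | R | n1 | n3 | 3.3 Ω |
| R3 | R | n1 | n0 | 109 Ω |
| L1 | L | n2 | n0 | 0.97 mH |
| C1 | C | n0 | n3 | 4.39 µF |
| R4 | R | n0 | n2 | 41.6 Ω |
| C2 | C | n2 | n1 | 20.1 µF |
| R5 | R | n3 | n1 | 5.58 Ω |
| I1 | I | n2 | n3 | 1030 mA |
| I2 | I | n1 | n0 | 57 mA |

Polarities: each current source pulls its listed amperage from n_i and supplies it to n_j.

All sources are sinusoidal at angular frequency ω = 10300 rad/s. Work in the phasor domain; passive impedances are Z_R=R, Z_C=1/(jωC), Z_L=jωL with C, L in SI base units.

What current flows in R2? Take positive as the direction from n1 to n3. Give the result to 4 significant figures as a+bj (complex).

-0.4609+0.01583j A

MNA unknowns: 3 node voltages V₁..V_3
R1: Y=0.0005780+0.000j on G[2,3]
R2: Y=0.3030+0.000j on G[1,3]
R3: Y=0.009174+0.000j on G[1,0]
L1: Y=0.000-0.1001j on G[2,0]
C1: Y=0.000+0.04522j on G[0,3]
R4: Y=0.02404+0.000j on G[0,2]
C2: Y=0.000+0.2070j on G[2,1]
R5: Y=0.1792+0.000j on G[3,1]
I1: z[2]−=1.03, z[3]+=1.03
I2: z[1]−=0.057, z[0]+=0.057
solve → V1=-0.9209-6.486j, V2=-1.087-3.178j, V3=0.5999-6.538j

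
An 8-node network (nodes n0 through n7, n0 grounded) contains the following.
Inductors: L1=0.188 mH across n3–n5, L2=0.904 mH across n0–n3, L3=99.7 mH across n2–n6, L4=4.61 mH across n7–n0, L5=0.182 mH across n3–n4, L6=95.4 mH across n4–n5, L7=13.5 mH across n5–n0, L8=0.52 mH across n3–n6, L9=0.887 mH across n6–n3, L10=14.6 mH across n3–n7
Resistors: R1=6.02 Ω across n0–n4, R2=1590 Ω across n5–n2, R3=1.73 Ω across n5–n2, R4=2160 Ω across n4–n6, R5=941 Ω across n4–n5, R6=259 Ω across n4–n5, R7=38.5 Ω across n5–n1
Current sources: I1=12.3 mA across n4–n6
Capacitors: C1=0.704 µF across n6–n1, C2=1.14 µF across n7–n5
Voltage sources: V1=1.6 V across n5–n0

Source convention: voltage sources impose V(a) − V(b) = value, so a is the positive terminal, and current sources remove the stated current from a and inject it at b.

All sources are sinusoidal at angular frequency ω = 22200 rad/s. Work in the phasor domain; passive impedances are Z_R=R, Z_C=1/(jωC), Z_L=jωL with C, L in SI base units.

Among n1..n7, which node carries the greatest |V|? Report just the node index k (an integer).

Apply KCL at each of the 7 non-ground nodes and solve the resulting linear system.
Node n1: branches {C1, R7} → V_1 = 1.474-0.3560j
Node n2: branches {R2, L3, R3} → V_2 = 1.600+0.0005602j
Node n3: branches {L1, L2, L5, L8, L9, L10} → V_3 = 0.9457-0.2594j
Node n4: branches {R1, I1, R4, L5, L6, R5, R6} → V_4 = 0.5121-0.6292j
Node n5: branches {L1, R2, R3, C2, L6, R5, R6, L7, R7, V1} → V_5 = 1.600+0.000j
Node n6: branches {I1, L3, C1, R4, L8, L9} → V_6 = 0.8824-0.1468j
Node n7: branches {L4, C2, L10} → V_7 = 3.018+0.06427j
Source currents: i(V1)=-0.07277+0.1865j

7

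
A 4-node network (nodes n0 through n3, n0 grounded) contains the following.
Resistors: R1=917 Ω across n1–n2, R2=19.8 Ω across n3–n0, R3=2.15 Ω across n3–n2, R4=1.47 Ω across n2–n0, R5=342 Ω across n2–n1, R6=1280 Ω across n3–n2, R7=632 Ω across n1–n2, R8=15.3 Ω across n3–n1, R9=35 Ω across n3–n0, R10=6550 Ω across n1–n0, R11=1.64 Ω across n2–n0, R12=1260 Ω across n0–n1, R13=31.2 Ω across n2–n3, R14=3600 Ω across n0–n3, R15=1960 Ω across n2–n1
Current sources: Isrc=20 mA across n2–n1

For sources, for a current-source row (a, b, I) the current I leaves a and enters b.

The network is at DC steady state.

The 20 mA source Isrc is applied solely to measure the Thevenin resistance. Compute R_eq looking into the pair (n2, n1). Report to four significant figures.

Apply KCL at each of the 3 non-ground nodes and solve the resulting linear system.
Node n1: branches {R1, R5, R7, R8, R10, R12, R15, Isrc} → V_1 = 0.3024
Node n2: branches {R1, R3, R4, R5, R6, R7, R11, R13, R15, Isrc} → V_2 = -0.002017
Node n3: branches {R2, R3, R6, R8, R9, R13, R14} → V_3 = 0.02919

R_eq = 15.22 Ω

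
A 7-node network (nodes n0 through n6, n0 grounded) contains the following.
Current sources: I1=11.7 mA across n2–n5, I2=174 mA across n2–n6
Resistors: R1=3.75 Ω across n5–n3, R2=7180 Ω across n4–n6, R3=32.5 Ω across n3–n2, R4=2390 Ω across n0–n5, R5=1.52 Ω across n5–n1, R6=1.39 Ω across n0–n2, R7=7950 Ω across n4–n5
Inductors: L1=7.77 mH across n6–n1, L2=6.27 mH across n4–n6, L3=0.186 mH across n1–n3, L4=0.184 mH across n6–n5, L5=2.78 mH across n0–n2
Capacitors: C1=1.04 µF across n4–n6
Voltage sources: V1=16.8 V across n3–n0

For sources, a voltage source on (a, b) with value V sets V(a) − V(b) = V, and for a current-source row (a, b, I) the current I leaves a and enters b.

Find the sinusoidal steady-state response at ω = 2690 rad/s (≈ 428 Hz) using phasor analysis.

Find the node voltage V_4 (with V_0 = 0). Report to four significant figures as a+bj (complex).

16.99+0.1389j V

MNA unknowns: 6 node voltages V₁..V_6 plus 1 source current (V1)
I1: z[2]−=0.0117, z[5]+=0.0117
R1: Y=0.2667+0.000j on G[5,3]
R2: Y=0.0001393+0.000j on G[4,6]
L1: Y=0.000-0.04784j on G[6,1]
R3: Y=0.03077+0.000j on G[3,2]
R4: Y=0.0004184+0.000j on G[0,5]
I2: z[2]−=0.174, z[6]+=0.174
R5: Y=0.6579+0.000j on G[5,1]
L2: Y=0.000-0.05929j on G[4,6]
R6: Y=0.7194+0.000j on G[0,2]
C1: Y=0.000+0.002798j on G[4,6]
L3: Y=0.000-1.999j on G[1,3]
L4: Y=0.000-2.020j on G[6,5]
L5: Y=0.000-0.1337j on G[0,2]
R7: Y=0.0001258+0.000j on G[4,5]
V1: row V3−V0=16.8, i_V1 at 3,0
solve → V1=16.81+0.06341j, V2=0.4279+0.07628j, V3=16.80+0.000j, V4=16.99+0.1389j, V5=16.99+0.05456j, V6=16.99+0.1389j
aux → i_V1=-0.3252+0.002324j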